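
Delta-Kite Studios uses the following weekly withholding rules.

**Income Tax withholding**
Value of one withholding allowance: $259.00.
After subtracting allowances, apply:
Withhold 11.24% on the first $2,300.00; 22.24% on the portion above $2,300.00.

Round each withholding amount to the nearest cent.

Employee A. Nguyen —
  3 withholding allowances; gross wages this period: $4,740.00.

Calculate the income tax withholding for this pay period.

Income Tax: taxable = $4,740.00 − 3×$259.00 = $3,963.00
  $258.52 + 22.24% × ($3,963.00 − $2,300.00) = $258.52 + 22.24% × $1,663.00 = $628.37

$628.37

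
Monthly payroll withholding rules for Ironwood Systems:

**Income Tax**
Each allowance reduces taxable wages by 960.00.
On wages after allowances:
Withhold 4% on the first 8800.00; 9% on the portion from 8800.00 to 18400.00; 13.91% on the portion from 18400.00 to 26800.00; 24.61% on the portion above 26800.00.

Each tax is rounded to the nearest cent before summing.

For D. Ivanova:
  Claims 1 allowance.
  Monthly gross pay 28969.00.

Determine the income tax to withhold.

2681.97

Income Tax: taxable = 28969.00 − 1×960.00 = 28009.00
  2384.44 + 24.61% × (28009.00 − 26800.00) = 2384.44 + 24.61% × 1209.00 = 2681.97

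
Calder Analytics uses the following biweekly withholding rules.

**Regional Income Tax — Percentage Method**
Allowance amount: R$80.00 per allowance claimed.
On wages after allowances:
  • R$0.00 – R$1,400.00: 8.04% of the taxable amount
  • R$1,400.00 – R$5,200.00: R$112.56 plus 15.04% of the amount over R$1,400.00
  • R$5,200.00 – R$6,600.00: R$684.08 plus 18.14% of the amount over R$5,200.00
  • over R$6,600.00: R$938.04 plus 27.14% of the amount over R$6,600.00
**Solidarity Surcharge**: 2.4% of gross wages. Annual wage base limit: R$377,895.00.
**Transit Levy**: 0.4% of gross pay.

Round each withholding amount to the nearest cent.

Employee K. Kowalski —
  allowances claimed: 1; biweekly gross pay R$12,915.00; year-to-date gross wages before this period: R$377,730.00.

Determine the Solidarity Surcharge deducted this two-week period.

R$3.96

Solidarity Surcharge: cap R$377,895.00 − YTD R$377,730.00 = R$165.00 subject; 2.4% × R$165.00 = R$3.96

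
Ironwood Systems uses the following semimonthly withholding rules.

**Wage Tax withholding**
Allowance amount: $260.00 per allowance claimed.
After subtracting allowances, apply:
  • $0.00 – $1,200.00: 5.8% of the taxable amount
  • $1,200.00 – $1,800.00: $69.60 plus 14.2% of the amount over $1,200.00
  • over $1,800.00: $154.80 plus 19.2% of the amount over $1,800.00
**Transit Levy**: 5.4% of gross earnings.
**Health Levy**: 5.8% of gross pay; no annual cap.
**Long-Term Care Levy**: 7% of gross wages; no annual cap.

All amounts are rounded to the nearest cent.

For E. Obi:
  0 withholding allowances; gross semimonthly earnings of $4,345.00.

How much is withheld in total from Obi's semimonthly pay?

$1,434.23

Wage Tax: taxable = $4,345.00
  $154.80 + 19.2% × ($4,345.00 − $1,800.00) = $154.80 + 19.2% × $2,545.00 = $643.44
Transit Levy: 5.4% × $4,345.00 = $234.63
Health Levy: 5.8% × $4,345.00 = $252.01
Long-Term Care Levy: 7% × $4,345.00 = $304.15
Total: $643.44 + $234.63 + $252.01 + $304.15 = $1,434.23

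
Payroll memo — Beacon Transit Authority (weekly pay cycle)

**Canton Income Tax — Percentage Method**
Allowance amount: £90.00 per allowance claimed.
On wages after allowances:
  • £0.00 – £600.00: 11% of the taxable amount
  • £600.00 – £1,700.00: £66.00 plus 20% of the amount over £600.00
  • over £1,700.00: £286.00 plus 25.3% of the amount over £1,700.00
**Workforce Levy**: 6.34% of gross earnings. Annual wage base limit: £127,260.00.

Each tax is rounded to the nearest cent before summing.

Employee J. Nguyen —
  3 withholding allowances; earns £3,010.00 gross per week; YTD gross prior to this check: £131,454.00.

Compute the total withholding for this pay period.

£549.12

Canton Income Tax: taxable = £3,010.00 − 3×£90.00 = £2,740.00
  £286.00 + 25.3% × (£2,740.00 − £1,700.00) = £286.00 + 25.3% × £1,040.00 = £549.12
Workforce Levy: YTD £131,454.00 ≥ cap £127,260.00 → £0.00
Total: £549.12 + £0.00 = £549.12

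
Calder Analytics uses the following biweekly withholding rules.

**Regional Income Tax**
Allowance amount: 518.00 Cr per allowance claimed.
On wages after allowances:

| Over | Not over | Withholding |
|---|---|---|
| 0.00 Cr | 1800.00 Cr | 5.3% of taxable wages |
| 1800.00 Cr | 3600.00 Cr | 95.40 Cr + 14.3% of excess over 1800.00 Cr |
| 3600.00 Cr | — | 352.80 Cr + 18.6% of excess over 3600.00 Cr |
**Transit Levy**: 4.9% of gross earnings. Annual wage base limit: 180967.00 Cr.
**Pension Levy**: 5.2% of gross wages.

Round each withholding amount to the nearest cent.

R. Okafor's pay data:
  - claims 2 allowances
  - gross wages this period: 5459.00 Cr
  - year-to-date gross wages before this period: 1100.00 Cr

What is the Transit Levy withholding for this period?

267.49 Cr

Transit Levy: 4.9% × 5459.00 Cr = 267.49 Cr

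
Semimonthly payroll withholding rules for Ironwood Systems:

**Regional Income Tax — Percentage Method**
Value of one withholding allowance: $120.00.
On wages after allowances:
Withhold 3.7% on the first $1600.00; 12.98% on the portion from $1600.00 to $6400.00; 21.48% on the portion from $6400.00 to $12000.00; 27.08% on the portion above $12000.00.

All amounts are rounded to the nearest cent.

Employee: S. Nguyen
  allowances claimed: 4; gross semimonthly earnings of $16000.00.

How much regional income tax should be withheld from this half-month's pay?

$2838.34

Regional Income Tax: taxable = $16000.00 − 4×$120.00 = $15520.00
  $1885.12 + 27.08% × ($15520.00 − $12000.00) = $1885.12 + 27.08% × $3520.00 = $2838.34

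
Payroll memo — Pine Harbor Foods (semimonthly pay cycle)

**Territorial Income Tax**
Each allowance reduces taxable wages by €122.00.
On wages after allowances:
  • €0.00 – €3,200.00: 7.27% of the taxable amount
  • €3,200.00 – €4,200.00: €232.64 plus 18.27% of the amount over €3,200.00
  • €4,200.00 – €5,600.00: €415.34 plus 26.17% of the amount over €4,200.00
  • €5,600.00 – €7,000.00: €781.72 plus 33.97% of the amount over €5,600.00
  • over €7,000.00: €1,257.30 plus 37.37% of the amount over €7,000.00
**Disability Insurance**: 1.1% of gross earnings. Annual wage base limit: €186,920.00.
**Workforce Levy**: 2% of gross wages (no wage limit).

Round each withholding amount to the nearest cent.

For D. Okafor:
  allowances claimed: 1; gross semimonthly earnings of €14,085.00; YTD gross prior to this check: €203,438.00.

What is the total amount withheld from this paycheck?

€4,141.07

Territorial Income Tax: taxable = €14,085.00 − 1×€122.00 = €13,963.00
  €1,257.30 + 37.37% × (€13,963.00 − €7,000.00) = €1,257.30 + 37.37% × €6,963.00 = €3,859.37
Disability Insurance: YTD €203,438.00 ≥ cap €186,920.00 → €0.00
Workforce Levy: 2% × €14,085.00 = €281.70
Total: €3,859.37 + €0.00 + €281.70 = €4,141.07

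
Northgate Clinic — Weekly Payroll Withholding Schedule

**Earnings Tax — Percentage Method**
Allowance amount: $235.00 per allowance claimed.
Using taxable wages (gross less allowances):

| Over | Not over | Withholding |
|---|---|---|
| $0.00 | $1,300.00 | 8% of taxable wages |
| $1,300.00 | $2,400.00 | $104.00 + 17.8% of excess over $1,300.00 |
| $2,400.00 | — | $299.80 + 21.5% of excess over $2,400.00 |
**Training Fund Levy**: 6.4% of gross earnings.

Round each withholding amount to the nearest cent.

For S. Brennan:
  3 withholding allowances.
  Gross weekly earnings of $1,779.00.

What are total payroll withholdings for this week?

$199.78

Earnings Tax: taxable = $1,779.00 − 3×$235.00 = $1,074.00
  8% × $1,074.00 = $85.92
Training Fund Levy: 6.4% × $1,779.00 = $113.86
Total: $85.92 + $113.86 = $199.78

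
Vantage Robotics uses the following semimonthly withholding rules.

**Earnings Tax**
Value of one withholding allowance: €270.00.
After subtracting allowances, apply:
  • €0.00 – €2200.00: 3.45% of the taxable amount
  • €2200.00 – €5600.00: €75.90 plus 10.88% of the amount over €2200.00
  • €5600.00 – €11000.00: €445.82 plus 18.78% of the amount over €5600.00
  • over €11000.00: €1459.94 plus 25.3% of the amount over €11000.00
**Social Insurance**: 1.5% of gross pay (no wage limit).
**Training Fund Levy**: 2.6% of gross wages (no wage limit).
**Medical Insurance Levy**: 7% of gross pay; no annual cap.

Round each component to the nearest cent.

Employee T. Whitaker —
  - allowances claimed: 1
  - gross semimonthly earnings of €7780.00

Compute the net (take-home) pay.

Earnings Tax: taxable = €7780.00 − 1×€270.00 = €7510.00
  €445.82 + 18.78% × (€7510.00 − €5600.00) = €445.82 + 18.78% × €1910.00 = €804.52
Social Insurance: 1.5% × €7780.00 = €116.70
Training Fund Levy: 2.6% × €7780.00 = €202.28
Medical Insurance Levy: 7% × €7780.00 = €544.60
Total withheld: €804.52 + €116.70 + €202.28 + €544.60 = €1668.10
Net pay: €7780.00 − €1668.10 = €6111.90

€6111.90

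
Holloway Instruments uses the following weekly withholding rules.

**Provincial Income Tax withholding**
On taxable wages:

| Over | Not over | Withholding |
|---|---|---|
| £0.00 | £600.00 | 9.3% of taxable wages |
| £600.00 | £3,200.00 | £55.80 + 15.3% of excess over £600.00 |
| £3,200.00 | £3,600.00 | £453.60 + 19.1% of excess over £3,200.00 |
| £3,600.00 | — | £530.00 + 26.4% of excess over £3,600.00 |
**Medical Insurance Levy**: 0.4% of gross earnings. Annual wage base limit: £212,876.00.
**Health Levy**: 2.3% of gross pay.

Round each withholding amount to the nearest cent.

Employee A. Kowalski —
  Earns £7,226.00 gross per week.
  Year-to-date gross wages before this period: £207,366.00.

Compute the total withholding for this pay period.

£1,675.50

Provincial Income Tax: taxable = £7,226.00
  £530.00 + 26.4% × (£7,226.00 − £3,600.00) = £530.00 + 26.4% × £3,626.00 = £1,487.26
Medical Insurance Levy: cap £212,876.00 − YTD £207,366.00 = £5,510.00 subject; 0.4% × £5,510.00 = £22.04
Health Levy: 2.3% × £7,226.00 = £166.20
Total: £1,487.26 + £22.04 + £166.20 = £1,675.50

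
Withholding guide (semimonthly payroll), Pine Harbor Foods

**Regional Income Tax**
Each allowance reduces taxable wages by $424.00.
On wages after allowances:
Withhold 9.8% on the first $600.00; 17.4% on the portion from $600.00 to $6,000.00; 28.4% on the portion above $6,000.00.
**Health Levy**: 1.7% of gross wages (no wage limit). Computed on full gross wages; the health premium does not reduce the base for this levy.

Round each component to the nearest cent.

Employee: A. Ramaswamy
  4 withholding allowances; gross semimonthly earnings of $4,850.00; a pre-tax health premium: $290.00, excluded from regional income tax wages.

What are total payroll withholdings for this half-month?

$535.19

Regional Income Tax: taxable = $4,850.00 − $290.00 − 4×$424.00 = $2,864.00
  $58.80 + 17.4% × ($2,864.00 − $600.00) = $58.80 + 17.4% × $2,264.00 = $452.74
Health Levy: 1.7% × $4,850.00 = $82.45
Total: $452.74 + $82.45 = $535.19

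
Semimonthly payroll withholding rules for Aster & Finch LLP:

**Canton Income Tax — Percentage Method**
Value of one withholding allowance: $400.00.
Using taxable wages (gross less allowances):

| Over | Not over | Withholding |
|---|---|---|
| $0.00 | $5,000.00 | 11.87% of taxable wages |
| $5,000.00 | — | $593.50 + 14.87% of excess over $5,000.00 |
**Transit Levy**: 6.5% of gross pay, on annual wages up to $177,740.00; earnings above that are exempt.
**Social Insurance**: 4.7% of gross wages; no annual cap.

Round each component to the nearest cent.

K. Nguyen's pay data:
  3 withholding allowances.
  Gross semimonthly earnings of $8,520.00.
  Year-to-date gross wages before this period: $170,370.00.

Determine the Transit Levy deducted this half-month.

$479.05

Transit Levy: cap $177,740.00 − YTD $170,370.00 = $7,370.00 subject; 6.5% × $7,370.00 = $479.05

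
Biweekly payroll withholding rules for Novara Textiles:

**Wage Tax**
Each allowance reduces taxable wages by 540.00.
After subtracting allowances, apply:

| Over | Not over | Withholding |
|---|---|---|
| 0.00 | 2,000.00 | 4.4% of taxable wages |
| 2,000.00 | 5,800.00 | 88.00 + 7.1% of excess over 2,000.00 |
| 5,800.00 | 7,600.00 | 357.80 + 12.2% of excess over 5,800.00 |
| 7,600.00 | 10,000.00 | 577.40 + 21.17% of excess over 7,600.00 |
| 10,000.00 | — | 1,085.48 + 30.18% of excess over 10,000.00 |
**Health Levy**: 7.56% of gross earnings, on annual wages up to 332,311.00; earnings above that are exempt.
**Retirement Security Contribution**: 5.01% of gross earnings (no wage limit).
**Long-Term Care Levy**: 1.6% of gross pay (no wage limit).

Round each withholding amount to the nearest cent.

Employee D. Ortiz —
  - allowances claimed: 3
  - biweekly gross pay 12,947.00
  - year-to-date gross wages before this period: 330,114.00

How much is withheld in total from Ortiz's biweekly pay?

2,507.85

Wage Tax: taxable = 12,947.00 − 3×540.00 = 11,327.00
  1,085.48 + 30.18% × (11,327.00 − 10,000.00) = 1,085.48 + 30.18% × 1,327.00 = 1,485.97
Health Levy: cap 332,311.00 − YTD 330,114.00 = 2,197.00 subject; 7.56% × 2,197.00 = 166.09
Retirement Security Contribution: 5.01% × 12,947.00 = 648.64
Long-Term Care Levy: 1.6% × 12,947.00 = 207.15
Total: 1,485.97 + 166.09 + 648.64 + 207.15 = 2,507.85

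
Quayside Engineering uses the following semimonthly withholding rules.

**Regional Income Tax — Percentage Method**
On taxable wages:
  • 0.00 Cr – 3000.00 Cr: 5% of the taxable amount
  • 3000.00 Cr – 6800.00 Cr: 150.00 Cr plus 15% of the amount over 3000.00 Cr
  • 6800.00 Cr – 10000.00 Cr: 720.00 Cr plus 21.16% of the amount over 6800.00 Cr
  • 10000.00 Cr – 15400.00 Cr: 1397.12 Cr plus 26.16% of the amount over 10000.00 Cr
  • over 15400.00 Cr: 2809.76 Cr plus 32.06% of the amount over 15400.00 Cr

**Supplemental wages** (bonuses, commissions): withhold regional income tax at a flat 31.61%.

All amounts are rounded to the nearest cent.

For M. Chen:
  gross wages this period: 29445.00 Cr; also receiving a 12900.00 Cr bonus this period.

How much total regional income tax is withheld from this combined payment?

Regional Income Tax: taxable = 29445.00 Cr
  2809.76 Cr + 32.06% × (29445.00 Cr − 15400.00 Cr) = 2809.76 Cr + 32.06% × 14045.00 Cr = 7312.59 Cr
Supplemental (31.61% flat on bonus): 31.61% × 12900.00 Cr = 4077.69 Cr
Total regional income tax: 7312.59 Cr + 4077.69 Cr = 11390.28 Cr

11390.28 Cr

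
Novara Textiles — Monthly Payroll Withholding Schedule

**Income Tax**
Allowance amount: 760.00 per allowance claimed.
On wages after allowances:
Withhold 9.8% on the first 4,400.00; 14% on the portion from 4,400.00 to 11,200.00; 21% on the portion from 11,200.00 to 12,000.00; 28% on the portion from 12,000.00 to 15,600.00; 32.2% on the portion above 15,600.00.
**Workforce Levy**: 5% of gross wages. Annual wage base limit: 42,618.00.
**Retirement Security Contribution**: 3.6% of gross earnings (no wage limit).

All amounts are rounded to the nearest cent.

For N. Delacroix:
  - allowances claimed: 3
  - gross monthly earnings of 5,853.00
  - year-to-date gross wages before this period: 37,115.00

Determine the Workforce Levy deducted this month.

Workforce Levy: cap 42,618.00 − YTD 37,115.00 = 5,503.00 subject; 5% × 5,503.00 = 275.15

275.15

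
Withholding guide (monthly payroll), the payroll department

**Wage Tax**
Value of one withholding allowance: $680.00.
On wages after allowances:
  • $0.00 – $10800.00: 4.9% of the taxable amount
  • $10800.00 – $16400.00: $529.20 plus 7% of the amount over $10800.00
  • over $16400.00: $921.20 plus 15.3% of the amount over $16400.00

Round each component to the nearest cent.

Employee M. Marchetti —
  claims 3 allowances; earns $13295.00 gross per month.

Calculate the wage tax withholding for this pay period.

$561.05

Wage Tax: taxable = $13295.00 − 3×$680.00 = $11255.00
  $529.20 + 7% × ($11255.00 − $10800.00) = $529.20 + 7% × $455.00 = $561.05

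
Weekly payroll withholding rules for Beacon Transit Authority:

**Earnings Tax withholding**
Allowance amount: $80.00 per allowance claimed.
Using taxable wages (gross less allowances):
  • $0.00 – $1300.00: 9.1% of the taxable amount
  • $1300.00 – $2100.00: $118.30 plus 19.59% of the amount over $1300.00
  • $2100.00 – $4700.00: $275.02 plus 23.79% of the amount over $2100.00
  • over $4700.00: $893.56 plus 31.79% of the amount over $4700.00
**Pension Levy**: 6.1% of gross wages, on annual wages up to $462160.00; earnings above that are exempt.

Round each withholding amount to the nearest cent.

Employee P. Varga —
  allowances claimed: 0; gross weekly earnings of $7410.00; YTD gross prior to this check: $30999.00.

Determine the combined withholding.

Earnings Tax: taxable = $7410.00
  $893.56 + 31.79% × ($7410.00 − $4700.00) = $893.56 + 31.79% × $2710.00 = $1755.07
Pension Levy: 6.1% × $7410.00 = $452.01
Total: $1755.07 + $452.01 = $2207.08

$2207.08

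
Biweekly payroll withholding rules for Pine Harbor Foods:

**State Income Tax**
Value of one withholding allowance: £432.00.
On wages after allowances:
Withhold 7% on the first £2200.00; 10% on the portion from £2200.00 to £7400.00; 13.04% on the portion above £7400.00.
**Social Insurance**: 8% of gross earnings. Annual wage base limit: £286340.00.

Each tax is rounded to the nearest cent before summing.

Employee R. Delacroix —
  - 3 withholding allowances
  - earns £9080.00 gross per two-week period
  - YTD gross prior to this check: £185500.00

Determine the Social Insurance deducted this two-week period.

£726.40

Social Insurance: 8% × £9080.00 = £726.40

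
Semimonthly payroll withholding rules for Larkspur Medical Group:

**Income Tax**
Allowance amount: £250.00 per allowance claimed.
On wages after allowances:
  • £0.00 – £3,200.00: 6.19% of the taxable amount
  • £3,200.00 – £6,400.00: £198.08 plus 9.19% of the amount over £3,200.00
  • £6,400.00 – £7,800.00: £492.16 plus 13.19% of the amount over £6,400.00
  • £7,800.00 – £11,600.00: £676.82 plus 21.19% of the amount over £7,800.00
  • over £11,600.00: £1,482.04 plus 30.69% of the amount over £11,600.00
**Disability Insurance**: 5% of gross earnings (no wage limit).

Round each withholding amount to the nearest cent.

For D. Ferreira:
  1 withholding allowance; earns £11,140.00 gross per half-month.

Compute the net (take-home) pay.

Income Tax: taxable = £11,140.00 − 1×£250.00 = £10,890.00
  £676.82 + 21.19% × (£10,890.00 − £7,800.00) = £676.82 + 21.19% × £3,090.00 = £1,331.59
Disability Insurance: 5% × £11,140.00 = £557.00
Total withheld: £1,331.59 + £557.00 = £1,888.59
Net pay: £11,140.00 − £1,888.59 = £9,251.41

£9,251.41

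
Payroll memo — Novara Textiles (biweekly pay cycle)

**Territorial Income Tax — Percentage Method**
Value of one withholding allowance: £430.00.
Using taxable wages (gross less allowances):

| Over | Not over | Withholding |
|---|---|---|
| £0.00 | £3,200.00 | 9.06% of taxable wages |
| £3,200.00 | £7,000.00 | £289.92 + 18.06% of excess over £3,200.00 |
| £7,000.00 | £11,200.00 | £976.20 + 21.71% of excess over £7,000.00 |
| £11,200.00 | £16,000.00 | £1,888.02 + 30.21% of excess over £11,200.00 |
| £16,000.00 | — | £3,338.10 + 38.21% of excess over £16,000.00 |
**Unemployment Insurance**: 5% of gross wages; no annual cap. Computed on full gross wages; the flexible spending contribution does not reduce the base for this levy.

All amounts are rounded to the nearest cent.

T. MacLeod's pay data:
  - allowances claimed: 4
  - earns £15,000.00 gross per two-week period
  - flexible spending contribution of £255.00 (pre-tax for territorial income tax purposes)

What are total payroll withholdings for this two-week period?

Territorial Income Tax: taxable = £15,000.00 − £255.00 − 4×£430.00 = £13,025.00
  £1,888.02 + 30.21% × (£13,025.00 − £11,200.00) = £1,888.02 + 30.21% × £1,825.00 = £2,439.35
Unemployment Insurance: 5% × £15,000.00 = £750.00
Total: £2,439.35 + £750.00 = £3,189.35

£3,189.35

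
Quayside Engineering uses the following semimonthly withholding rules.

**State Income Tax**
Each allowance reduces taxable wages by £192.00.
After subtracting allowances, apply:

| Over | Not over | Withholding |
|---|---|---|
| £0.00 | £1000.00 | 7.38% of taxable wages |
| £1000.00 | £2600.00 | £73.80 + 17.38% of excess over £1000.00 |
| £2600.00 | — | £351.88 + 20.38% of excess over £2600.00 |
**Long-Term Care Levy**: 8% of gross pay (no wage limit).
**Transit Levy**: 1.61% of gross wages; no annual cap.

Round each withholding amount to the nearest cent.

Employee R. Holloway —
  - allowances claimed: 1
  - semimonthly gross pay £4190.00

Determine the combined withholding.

£1039.45

State Income Tax: taxable = £4190.00 − 1×£192.00 = £3998.00
  £351.88 + 20.38% × (£3998.00 − £2600.00) = £351.88 + 20.38% × £1398.00 = £636.79
Long-Term Care Levy: 8% × £4190.00 = £335.20
Transit Levy: 1.61% × £4190.00 = £67.46
Total: £636.79 + £335.20 + £67.46 = £1039.45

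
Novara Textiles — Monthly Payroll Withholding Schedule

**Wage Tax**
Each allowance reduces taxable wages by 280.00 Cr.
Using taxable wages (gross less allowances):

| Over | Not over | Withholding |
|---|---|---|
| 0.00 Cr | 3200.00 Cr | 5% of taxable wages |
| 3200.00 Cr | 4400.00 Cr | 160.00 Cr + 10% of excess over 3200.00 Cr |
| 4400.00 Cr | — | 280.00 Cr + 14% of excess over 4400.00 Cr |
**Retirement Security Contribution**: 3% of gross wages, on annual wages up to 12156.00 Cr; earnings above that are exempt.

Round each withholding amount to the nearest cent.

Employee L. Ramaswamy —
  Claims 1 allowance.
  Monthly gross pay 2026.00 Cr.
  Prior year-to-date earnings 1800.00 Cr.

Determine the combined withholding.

Wage Tax: taxable = 2026.00 Cr − 1×280.00 Cr = 1746.00 Cr
  5% × 1746.00 Cr = 87.30 Cr
Retirement Security Contribution: 3% × 2026.00 Cr = 60.78 Cr
Total: 87.30 Cr + 60.78 Cr = 148.08 Cr

148.08 Cr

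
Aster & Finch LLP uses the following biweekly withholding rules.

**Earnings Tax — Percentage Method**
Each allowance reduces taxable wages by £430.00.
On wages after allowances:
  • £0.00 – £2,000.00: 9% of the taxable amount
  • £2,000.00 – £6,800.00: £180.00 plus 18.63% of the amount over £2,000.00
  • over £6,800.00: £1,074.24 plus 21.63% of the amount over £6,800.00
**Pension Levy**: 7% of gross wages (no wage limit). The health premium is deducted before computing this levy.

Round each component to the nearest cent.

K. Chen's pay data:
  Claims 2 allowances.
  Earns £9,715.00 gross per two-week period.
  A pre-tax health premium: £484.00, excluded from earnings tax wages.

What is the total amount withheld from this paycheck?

£2,060.22

Earnings Tax: taxable = £9,715.00 − £484.00 − 2×£430.00 = £8,371.00
  £1,074.24 + 21.63% × (£8,371.00 − £6,800.00) = £1,074.24 + 21.63% × £1,571.00 = £1,414.05
Pension Levy: 7% × £9,231.00 = £646.17
Total: £1,414.05 + £646.17 = £2,060.22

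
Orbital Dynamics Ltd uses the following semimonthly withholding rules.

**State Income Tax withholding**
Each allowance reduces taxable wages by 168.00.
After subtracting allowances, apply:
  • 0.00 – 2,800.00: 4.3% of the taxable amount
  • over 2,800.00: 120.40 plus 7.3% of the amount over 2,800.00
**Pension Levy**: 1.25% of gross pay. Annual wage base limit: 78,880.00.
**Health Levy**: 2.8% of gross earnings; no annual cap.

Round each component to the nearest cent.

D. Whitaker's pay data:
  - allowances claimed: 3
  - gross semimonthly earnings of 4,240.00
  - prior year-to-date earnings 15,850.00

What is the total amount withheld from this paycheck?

360.45

State Income Tax: taxable = 4,240.00 − 3×168.00 = 3,736.00
  120.40 + 7.3% × (3,736.00 − 2,800.00) = 120.40 + 7.3% × 936.00 = 188.73
Pension Levy: 1.25% × 4,240.00 = 53.00
Health Levy: 2.8% × 4,240.00 = 118.72
Total: 188.73 + 53.00 + 118.72 = 360.45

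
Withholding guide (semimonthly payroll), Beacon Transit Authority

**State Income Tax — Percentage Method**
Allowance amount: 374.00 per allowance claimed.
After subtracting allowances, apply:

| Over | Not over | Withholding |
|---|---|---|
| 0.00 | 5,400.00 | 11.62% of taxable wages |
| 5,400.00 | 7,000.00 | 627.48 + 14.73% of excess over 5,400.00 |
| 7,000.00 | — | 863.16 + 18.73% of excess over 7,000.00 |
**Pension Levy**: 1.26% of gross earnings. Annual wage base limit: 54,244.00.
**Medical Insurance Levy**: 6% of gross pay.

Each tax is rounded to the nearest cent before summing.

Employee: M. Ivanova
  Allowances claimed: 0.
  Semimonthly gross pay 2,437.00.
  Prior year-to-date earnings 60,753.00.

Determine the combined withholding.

State Income Tax: taxable = 2,437.00
  11.62% × 2,437.00 = 283.18
Pension Levy: YTD 60,753.00 ≥ cap 54,244.00 → 0.00
Medical Insurance Levy: 6% × 2,437.00 = 146.22
Total: 283.18 + 0.00 + 146.22 = 429.40

429.40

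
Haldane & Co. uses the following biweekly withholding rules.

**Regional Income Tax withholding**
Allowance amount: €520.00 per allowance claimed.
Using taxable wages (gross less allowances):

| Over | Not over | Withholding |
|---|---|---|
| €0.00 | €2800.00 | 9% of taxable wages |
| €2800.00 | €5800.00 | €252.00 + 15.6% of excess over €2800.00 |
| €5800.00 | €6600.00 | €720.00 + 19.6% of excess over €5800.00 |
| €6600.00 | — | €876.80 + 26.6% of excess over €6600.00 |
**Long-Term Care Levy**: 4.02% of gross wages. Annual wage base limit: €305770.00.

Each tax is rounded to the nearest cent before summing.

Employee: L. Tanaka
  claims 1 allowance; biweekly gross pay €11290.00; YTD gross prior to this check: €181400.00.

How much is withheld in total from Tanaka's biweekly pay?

€2439.88

Regional Income Tax: taxable = €11290.00 − 1×€520.00 = €10770.00
  €876.80 + 26.6% × (€10770.00 − €6600.00) = €876.80 + 26.6% × €4170.00 = €1986.02
Long-Term Care Levy: 4.02% × €11290.00 = €453.86
Total: €1986.02 + €453.86 = €2439.88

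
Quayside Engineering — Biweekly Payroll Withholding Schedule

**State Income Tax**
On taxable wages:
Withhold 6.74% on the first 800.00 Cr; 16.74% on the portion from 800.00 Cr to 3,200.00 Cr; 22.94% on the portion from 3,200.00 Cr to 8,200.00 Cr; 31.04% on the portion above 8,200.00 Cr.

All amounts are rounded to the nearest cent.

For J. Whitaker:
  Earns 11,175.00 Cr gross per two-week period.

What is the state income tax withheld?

2,526.12 Cr

State Income Tax: taxable = 11,175.00 Cr
  1,602.68 Cr + 31.04% × (11,175.00 Cr − 8,200.00 Cr) = 1,602.68 Cr + 31.04% × 2,975.00 Cr = 2,526.12 Cr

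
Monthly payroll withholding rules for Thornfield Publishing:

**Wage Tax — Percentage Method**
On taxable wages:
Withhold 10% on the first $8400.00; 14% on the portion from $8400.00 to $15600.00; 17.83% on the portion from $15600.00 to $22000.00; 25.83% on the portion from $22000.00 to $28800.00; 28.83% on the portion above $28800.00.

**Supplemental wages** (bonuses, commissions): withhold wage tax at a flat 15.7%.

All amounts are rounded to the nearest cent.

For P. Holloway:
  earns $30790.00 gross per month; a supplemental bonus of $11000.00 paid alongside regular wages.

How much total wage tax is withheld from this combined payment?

$7046.28

Wage Tax: taxable = $30790.00
  $4745.56 + 28.83% × ($30790.00 − $28800.00) = $4745.56 + 28.83% × $1990.00 = $5319.28
Supplemental (15.7% flat on bonus): 15.7% × $11000.00 = $1727.00
Total wage tax: $5319.28 + $1727.00 = $7046.28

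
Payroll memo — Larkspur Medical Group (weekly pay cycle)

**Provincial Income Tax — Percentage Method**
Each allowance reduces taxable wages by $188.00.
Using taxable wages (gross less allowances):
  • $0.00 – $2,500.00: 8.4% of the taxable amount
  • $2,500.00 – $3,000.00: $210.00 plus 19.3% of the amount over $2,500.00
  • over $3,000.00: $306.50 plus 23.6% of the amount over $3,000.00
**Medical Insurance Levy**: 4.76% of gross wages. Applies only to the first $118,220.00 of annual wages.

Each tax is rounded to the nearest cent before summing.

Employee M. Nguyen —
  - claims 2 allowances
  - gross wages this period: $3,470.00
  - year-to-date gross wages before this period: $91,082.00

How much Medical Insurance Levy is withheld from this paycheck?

Medical Insurance Levy: 4.76% × $3,470.00 = $165.17

$165.17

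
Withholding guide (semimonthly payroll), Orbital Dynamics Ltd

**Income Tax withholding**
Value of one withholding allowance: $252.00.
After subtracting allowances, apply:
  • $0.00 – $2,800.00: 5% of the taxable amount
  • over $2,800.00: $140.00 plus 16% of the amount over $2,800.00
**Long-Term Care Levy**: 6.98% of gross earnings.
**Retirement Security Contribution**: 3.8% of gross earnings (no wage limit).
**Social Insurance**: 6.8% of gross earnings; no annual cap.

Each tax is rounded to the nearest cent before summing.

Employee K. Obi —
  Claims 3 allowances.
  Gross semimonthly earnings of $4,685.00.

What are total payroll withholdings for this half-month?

Income Tax: taxable = $4,685.00 − 3×$252.00 = $3,929.00
  $140.00 + 16% × ($3,929.00 − $2,800.00) = $140.00 + 16% × $1,129.00 = $320.64
Long-Term Care Levy: 6.98% × $4,685.00 = $327.01
Retirement Security Contribution: 3.8% × $4,685.00 = $178.03
Social Insurance: 6.8% × $4,685.00 = $318.58
Total: $320.64 + $327.01 + $178.03 + $318.58 = $1,144.26

$1,144.26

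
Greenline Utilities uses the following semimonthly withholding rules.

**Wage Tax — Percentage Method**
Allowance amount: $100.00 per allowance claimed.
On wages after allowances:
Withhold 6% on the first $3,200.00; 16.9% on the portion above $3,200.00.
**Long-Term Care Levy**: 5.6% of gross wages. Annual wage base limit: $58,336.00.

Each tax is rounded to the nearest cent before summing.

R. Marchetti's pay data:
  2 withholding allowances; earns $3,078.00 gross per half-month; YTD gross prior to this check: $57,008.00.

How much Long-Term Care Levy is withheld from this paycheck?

$74.37

Long-Term Care Levy: cap $58,336.00 − YTD $57,008.00 = $1,328.00 subject; 5.6% × $1,328.00 = $74.37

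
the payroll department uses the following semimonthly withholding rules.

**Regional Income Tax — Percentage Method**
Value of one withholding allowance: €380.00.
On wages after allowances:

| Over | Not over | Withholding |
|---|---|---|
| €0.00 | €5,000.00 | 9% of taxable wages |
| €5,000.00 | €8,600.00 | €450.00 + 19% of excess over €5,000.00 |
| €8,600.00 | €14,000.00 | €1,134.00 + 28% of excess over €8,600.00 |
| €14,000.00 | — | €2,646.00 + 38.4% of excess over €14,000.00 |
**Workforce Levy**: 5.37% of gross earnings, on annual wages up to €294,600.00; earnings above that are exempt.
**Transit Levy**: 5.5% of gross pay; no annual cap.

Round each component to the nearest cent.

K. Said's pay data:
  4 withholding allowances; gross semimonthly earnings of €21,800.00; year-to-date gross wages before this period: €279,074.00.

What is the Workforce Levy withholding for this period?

€833.75

Workforce Levy: cap €294,600.00 − YTD €279,074.00 = €15,526.00 subject; 5.37% × €15,526.00 = €833.75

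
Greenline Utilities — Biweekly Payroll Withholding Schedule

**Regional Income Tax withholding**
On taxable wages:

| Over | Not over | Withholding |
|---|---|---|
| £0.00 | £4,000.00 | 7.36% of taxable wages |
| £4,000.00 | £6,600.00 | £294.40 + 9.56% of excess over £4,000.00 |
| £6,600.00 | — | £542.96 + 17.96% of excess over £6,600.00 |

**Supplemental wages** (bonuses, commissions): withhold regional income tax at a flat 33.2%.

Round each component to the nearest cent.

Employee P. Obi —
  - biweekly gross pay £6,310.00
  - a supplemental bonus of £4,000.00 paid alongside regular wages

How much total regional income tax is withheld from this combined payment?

Regional Income Tax: taxable = £6,310.00
  £294.40 + 9.56% × (£6,310.00 − £4,000.00) = £294.40 + 9.56% × £2,310.00 = £515.24
Supplemental (33.2% flat on bonus): 33.2% × £4,000.00 = £1,328.00
Total regional income tax: £515.24 + £1,328.00 = £1,843.24

£1,843.24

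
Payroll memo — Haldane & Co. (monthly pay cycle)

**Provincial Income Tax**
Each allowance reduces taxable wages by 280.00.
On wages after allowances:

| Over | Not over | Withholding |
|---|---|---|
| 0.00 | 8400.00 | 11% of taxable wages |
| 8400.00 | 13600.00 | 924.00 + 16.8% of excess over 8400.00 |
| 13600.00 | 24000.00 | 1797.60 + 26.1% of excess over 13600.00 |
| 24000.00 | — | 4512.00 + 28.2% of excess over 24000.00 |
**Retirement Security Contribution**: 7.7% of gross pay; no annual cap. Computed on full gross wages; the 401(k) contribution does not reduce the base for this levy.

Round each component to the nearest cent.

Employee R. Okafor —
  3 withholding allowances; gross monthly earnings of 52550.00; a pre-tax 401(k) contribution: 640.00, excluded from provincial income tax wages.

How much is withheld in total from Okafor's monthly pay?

16192.09

Provincial Income Tax: taxable = 52550.00 − 640.00 − 3×280.00 = 51070.00
  4512.00 + 28.2% × (51070.00 − 24000.00) = 4512.00 + 28.2% × 27070.00 = 12145.74
Retirement Security Contribution: 7.7% × 52550.00 = 4046.35
Total: 12145.74 + 4046.35 = 16192.09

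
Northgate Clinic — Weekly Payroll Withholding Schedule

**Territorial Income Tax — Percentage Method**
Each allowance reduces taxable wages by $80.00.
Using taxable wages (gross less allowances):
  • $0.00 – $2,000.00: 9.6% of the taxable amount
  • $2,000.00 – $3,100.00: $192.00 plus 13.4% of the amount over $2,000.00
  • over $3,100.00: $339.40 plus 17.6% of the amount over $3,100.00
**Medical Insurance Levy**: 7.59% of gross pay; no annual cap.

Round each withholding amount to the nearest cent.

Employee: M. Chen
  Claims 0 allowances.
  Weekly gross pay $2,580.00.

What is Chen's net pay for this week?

Territorial Income Tax: taxable = $2,580.00
  $192.00 + 13.4% × ($2,580.00 − $2,000.00) = $192.00 + 13.4% × $580.00 = $269.72
Medical Insurance Levy: 7.59% × $2,580.00 = $195.82
Total withheld: $269.72 + $195.82 = $465.54
Net pay: $2,580.00 − $465.54 = $2,114.46

$2,114.46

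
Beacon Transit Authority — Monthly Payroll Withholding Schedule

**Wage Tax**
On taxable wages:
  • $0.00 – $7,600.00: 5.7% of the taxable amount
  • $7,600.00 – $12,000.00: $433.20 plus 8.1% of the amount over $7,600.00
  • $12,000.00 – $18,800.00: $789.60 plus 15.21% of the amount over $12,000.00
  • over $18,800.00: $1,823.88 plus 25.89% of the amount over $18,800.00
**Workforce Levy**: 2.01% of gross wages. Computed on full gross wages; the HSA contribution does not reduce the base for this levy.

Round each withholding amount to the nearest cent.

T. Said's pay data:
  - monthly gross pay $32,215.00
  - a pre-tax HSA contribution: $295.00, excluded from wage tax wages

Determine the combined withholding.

$5,868.17

Wage Tax: taxable = $32,215.00 − $295.00 = $31,920.00
  $1,823.88 + 25.89% × ($31,920.00 − $18,800.00) = $1,823.88 + 25.89% × $13,120.00 = $5,220.65
Workforce Levy: 2.01% × $32,215.00 = $647.52
Total: $5,220.65 + $647.52 = $5,868.17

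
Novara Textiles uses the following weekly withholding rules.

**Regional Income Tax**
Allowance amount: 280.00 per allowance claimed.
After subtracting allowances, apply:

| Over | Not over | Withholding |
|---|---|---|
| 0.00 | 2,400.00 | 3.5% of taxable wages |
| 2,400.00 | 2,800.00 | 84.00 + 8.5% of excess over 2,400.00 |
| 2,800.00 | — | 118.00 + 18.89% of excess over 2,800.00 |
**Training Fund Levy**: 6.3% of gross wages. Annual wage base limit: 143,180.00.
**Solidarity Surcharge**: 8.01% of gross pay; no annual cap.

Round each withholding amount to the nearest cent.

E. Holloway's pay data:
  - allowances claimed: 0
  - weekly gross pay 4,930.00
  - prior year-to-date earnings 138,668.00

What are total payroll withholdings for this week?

Regional Income Tax: taxable = 4,930.00
  118.00 + 18.89% × (4,930.00 − 2,800.00) = 118.00 + 18.89% × 2,130.00 = 520.36
Training Fund Levy: cap 143,180.00 − YTD 138,668.00 = 4,512.00 subject; 6.3% × 4,512.00 = 284.26
Solidarity Surcharge: 8.01% × 4,930.00 = 394.89
Total: 520.36 + 284.26 + 394.89 = 1,199.51

1,199.51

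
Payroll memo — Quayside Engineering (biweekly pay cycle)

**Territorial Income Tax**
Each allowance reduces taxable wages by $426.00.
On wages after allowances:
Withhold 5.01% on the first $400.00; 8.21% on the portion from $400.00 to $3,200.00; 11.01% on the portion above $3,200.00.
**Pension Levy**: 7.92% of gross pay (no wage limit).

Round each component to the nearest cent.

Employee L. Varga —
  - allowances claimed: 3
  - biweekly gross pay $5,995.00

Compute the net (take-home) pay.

Territorial Income Tax: taxable = $5,995.00 − 3×$426.00 = $4,717.00
  $249.92 + 11.01% × ($4,717.00 − $3,200.00) = $249.92 + 11.01% × $1,517.00 = $416.94
Pension Levy: 7.92% × $5,995.00 = $474.80
Total withheld: $416.94 + $474.80 = $891.74
Net pay: $5,995.00 − $891.74 = $5,103.26

$5,103.26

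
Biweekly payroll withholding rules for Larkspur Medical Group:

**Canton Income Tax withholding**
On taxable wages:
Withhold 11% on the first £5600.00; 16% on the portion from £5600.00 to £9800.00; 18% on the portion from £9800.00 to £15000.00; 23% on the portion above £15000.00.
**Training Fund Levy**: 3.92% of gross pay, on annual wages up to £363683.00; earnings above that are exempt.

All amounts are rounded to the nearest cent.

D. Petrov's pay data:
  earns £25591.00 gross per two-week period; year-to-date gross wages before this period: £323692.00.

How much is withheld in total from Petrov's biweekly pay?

Canton Income Tax: taxable = £25591.00
  £2224.00 + 23% × (£25591.00 − £15000.00) = £2224.00 + 23% × £10591.00 = £4659.93
Training Fund Levy: 3.92% × £25591.00 = £1003.17
Total: £4659.93 + £1003.17 = £5663.10

£5663.10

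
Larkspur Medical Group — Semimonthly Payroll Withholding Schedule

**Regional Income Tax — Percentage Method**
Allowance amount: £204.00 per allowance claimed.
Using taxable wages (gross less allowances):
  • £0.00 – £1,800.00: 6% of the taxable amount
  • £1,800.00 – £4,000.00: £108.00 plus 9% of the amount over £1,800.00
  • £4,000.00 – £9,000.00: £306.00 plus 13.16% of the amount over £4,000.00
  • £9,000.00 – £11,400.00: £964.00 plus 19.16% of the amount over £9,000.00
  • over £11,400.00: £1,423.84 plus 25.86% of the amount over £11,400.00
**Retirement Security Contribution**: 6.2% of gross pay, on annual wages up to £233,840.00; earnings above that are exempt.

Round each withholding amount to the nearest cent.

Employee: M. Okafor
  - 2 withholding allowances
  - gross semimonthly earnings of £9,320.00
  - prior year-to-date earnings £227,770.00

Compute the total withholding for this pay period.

Regional Income Tax: taxable = £9,320.00 − 2×£204.00 = £8,912.00
  £306.00 + 13.16% × (£8,912.00 − £4,000.00) = £306.00 + 13.16% × £4,912.00 = £952.42
Retirement Security Contribution: cap £233,840.00 − YTD £227,770.00 = £6,070.00 subject; 6.2% × £6,070.00 = £376.34
Total: £952.42 + £376.34 = £1,328.76

£1,328.76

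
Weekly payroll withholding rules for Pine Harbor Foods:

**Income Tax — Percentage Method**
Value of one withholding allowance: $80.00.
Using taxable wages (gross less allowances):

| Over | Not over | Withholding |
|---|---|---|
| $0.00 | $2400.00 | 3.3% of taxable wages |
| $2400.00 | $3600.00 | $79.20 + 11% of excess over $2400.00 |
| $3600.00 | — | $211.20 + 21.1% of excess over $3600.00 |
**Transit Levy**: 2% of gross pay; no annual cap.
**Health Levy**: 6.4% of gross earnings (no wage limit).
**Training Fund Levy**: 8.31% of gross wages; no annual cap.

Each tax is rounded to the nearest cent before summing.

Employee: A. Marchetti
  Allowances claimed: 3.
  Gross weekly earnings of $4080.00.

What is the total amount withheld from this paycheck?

Income Tax: taxable = $4080.00 − 3×$80.00 = $3840.00
  $211.20 + 21.1% × ($3840.00 − $3600.00) = $211.20 + 21.1% × $240.00 = $261.84
Transit Levy: 2% × $4080.00 = $81.60
Health Levy: 6.4% × $4080.00 = $261.12
Training Fund Levy: 8.31% × $4080.00 = $339.05
Total: $261.84 + $81.60 + $261.12 + $339.05 = $943.61

$943.61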